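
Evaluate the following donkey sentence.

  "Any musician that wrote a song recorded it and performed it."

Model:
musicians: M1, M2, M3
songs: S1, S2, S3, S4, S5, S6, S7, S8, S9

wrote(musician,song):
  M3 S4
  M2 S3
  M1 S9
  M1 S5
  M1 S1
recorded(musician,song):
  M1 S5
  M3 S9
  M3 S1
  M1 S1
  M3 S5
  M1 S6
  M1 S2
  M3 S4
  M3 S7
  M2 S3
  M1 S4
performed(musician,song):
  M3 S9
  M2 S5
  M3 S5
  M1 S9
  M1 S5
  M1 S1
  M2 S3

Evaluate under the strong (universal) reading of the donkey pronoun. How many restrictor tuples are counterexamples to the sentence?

"it" takes "a song" as antecedent — a donkey pronoun bound across the clause boundary.
Strong reading: for every (m,s) with wrote(m,s), recorded(m,s) ∧ performed(m,s).
Restrictor pairs: (M1,S1) ✓  (M1,S5) ✓  (M1,S9) ✗  (M2,S3) ✓  (M3,S4) ✗
Counterexamples (restrictor pairs failing the scope): 2.

2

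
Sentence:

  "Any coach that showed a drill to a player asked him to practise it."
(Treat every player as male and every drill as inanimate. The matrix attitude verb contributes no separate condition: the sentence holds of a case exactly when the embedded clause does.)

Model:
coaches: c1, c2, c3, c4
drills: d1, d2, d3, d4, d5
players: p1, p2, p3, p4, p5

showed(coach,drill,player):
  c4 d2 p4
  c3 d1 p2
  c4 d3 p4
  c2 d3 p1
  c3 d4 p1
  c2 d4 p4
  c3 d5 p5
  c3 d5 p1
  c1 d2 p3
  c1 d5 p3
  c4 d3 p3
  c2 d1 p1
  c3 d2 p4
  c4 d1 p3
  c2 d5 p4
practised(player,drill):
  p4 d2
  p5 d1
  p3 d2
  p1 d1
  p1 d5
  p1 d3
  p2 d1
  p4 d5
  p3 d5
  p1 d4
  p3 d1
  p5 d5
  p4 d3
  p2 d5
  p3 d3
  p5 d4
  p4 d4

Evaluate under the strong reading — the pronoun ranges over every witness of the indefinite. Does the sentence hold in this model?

"him" takes "a player" as antecedent and "it" takes "a drill"; both are donkey pronouns co-varying with the restrictor.
Strong reading: for every (c,d,p) with showed(c,d,p), practised(p,d).
Restrictor triples: (c1,d2,p3)→practised(p3,d2) ✓  (c1,d5,p3)→practised(p3,d5) ✓  (c2,d1,p1)→practised(p1,d1) ✓  (c2,d3,p1)→practised(p1,d3) ✓  (c2,d4,p4)→practised(p4,d4) ✓  (c2,d5,p4)→practised(p4,d5) ✓  (c3,d1,p2)→practised(p2,d1) ✓  (c3,d2,p4)→practised(p4,d2) ✓  (c3,d4,p1)→practised(p1,d4) ✓  (c3,d5,p1)→practised(p1,d5) ✓  (c3,d5,p5)→practised(p5,d5) ✓  (c4,d1,p3)→practised(p3,d1) ✓  (c4,d2,p4)→practised(p4,d2) ✓  (c4,d3,p3)→practised(p3,d3) ✓  (c4,d3,p4)→practised(p4,d3) ✓
Every restrictor triple satisfies the scope.

True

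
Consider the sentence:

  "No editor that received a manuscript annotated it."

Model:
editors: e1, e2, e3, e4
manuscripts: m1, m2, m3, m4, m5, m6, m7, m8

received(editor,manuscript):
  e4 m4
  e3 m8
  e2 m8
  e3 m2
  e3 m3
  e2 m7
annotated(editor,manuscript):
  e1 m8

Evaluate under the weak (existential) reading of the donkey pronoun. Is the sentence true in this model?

"it" takes "a manuscript" as antecedent — a donkey pronoun bound across the clause boundary.
Truth condition: for no (e,m) with received(e,m) does annotated(e,m) hold.
Restrictor pairs — does the scope hold? (e2,m7):fails  (e2,m8):fails  (e3,m2):fails  (e3,m3):fails  (e3,m8):fails  (e4,m4):fails
Scope holds for no restrictor pair, so the sentence is true.

True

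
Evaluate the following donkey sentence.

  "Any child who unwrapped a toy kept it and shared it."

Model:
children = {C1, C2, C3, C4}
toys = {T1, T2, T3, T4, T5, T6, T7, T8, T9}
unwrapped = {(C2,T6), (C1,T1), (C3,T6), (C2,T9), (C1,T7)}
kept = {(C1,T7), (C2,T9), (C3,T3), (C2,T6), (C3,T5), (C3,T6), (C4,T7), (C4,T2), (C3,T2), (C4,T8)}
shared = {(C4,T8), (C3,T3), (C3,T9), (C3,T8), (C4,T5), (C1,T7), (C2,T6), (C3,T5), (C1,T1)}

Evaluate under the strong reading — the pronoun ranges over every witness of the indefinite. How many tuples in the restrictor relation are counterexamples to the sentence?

"it" takes "a toy" as antecedent — a donkey pronoun bound across the clause boundary.
Strong reading: for every (c,t) with unwrapped(c,t), kept(c,t) ∧ shared(c,t).
Restrictor pairs: (C1,T1) ✗  (C1,T7) ✓  (C2,T6) ✓  (C2,T9) ✗  (C3,T6) ✗
Counterexamples (restrictor pairs failing the scope): 3.

3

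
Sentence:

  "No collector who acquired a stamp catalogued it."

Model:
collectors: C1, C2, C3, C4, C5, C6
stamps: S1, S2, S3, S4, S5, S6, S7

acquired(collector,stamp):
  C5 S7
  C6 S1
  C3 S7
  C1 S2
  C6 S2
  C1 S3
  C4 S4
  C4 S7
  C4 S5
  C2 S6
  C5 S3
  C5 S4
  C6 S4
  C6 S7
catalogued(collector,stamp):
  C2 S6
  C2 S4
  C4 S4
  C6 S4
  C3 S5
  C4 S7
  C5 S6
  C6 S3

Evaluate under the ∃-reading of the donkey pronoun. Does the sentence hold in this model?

"it" takes "a stamp" as antecedent — a donkey pronoun bound across the clause boundary.
Truth condition: for no (c,s) with acquired(c,s) does catalogued(c,s) hold.
Restrictor pairs — does the scope hold? (C1,S2):fails  (C1,S3):fails  (C2,S6):holds  (C3,S7):fails  (C4,S4):holds  (C4,S5):fails  (C4,S7):holds  (C5,S3):fails  (C5,S4):fails  (C5,S7):fails  (C6,S1):fails  (C6,S2):fails  (C6,S4):holds  (C6,S7):fails
Scope holds for 4 pair(s), so the sentence is false.

False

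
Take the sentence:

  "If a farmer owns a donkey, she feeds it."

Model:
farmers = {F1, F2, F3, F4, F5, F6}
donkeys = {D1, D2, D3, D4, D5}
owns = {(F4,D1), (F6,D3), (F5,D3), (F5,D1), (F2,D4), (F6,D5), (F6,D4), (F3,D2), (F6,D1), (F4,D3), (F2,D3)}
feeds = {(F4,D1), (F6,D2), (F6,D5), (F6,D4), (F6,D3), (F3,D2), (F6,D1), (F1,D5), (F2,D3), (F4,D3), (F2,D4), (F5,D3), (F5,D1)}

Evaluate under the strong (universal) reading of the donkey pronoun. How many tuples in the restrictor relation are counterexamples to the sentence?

"it" takes "a donkey" as antecedent — a donkey pronoun bound across the clause boundary.
Strong reading: for every (f,d) with owns(f,d), feeds(f,d).
Restrictor pairs: (F2,D3) ✓  (F2,D4) ✓  (F3,D2) ✓  (F4,D1) ✓  (F4,D3) ✓  (F5,D1) ✓  (F5,D3) ✓  (F6,D1) ✓  (F6,D3) ✓  (F6,D4) ✓  (F6,D5) ✓
Counterexamples (restrictor pairs failing the scope): 0.

0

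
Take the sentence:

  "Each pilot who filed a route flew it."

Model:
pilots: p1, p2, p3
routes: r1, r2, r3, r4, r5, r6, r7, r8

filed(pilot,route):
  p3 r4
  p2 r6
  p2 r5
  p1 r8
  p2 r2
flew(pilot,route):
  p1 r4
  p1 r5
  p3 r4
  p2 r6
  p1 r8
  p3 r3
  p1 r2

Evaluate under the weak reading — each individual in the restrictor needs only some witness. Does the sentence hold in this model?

"it" takes "a route" as antecedent — a donkey pronoun bound across the clause boundary.
Weak reading: every pilot p with some filed-route has at least one filed-route r such that flew(p,r).
Per pilot: p1:✓  p2:✓  p3:✓
Every pilot in the restrictor has a witness.

True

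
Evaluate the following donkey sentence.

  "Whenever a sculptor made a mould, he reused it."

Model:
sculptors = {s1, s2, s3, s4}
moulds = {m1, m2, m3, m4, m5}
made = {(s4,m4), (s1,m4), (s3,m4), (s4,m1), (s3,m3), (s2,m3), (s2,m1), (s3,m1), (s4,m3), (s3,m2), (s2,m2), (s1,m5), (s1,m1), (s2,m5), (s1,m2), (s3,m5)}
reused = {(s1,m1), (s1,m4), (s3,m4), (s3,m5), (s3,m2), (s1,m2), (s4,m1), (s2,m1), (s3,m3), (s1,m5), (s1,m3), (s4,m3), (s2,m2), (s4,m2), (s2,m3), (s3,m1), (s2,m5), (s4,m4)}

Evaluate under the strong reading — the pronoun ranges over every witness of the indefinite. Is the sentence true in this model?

True

"it" takes "a mould" as antecedent — a donkey pronoun bound across the clause boundary.
Strong reading: for every (s,m) with made(s,m), reused(s,m).
Restrictor pairs: (s1,m1) ✓  (s1,m2) ✓  (s1,m4) ✓  (s1,m5) ✓  (s2,m1) ✓  (s2,m2) ✓  (s2,m3) ✓  (s2,m5) ✓  (s3,m1) ✓  (s3,m2) ✓  (s3,m3) ✓  (s3,m4) ✓  (s3,m5) ✓  (s4,m1) ✓  (s4,m3) ✓  (s4,m4) ✓
Every restrictor pair satisfies the scope.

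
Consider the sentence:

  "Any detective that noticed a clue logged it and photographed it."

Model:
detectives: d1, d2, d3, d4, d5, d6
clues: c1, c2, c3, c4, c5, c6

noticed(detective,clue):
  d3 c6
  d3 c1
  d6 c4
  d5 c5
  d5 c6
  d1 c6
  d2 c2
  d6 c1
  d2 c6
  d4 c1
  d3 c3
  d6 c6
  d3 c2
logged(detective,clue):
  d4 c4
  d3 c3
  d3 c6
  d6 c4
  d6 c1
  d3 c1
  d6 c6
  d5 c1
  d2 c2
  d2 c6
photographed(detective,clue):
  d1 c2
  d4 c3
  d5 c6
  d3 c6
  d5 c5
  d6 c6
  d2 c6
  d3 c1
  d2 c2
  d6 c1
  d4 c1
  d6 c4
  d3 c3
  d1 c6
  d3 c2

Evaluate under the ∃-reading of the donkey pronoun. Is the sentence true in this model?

"it" takes "a clue" as antecedent — a donkey pronoun bound across the clause boundary.
Weak reading: every detective d with some noticed-clue has at least one noticed-clue c such that logged(d,c) ∧ photographed(d,c).
Per detective: d1:✗  d2:✓  d3:✓  d4:✗  d5:✗  d6:✓
d1 has no witness among its noticed-clues.

False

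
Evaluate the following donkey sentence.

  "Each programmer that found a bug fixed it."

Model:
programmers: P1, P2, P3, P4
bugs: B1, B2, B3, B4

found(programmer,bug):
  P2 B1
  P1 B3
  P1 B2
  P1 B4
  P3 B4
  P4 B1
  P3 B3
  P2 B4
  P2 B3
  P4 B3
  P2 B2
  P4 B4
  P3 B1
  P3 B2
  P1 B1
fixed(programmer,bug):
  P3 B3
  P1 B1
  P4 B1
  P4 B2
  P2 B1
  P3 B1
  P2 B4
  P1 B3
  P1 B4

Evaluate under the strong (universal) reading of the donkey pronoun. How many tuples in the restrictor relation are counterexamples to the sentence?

7

"it" takes "a bug" as antecedent — a donkey pronoun bound across the clause boundary.
Strong reading: for every (p,b) with found(p,b), fixed(p,b).
Restrictor pairs: (P1,B1) ✓  (P1,B2) ✗  (P1,B3) ✓  (P1,B4) ✓  (P2,B1) ✓  (P2,B2) ✗  (P2,B3) ✗  (P2,B4) ✓  (P3,B1) ✓  (P3,B2) ✗  (P3,B3) ✓  (P3,B4) ✗  (P4,B1) ✓  (P4,B3) ✗  (P4,B4) ✗
Counterexamples (restrictor pairs failing the scope): 7.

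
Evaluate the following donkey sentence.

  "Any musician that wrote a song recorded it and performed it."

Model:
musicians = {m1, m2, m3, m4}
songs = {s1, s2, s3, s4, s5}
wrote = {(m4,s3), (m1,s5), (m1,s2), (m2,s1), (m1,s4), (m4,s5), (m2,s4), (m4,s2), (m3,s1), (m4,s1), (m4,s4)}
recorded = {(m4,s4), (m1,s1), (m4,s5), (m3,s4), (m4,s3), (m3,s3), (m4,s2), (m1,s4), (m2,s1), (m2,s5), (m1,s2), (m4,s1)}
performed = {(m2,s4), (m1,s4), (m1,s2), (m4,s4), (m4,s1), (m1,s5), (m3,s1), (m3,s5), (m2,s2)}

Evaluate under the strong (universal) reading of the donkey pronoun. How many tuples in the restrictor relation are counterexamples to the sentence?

"it" takes "a song" as antecedent — a donkey pronoun bound across the clause boundary.
Strong reading: for every (m,s) with wrote(m,s), recorded(m,s) ∧ performed(m,s).
Restrictor pairs: (m1,s2) ✓  (m1,s4) ✓  (m1,s5) ✗  (m2,s1) ✗  (m2,s4) ✗  (m3,s1) ✗  (m4,s1) ✓  (m4,s2) ✗  (m4,s3) ✗  (m4,s4) ✓  (m4,s5) ✗
Counterexamples (restrictor pairs failing the scope): 7.

7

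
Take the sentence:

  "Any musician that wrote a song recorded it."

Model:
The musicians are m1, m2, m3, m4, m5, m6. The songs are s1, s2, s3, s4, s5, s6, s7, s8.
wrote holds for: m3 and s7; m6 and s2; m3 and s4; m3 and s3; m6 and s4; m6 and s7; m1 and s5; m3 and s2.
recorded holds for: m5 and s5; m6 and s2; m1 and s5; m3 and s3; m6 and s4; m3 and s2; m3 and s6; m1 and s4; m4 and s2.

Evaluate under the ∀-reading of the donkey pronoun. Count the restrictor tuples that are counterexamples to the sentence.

"it" takes "a song" as antecedent — a donkey pronoun bound across the clause boundary.
Strong reading: for every (m,s) with wrote(m,s), recorded(m,s).
Restrictor pairs: (m1,s5) ✓  (m3,s2) ✓  (m3,s3) ✓  (m3,s4) ✗  (m3,s7) ✗  (m6,s2) ✓  (m6,s4) ✓  (m6,s7) ✗
Counterexamples (restrictor pairs failing the scope): 3.

3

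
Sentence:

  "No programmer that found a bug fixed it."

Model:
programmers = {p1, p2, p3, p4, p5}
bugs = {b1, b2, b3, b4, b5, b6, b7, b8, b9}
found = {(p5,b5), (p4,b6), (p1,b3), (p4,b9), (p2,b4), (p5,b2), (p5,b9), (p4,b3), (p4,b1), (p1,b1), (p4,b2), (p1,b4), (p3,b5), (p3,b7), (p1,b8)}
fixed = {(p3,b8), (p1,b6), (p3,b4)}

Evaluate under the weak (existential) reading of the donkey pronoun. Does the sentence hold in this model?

True

"it" takes "a bug" as antecedent — a donkey pronoun bound across the clause boundary.
Truth condition: for no (p,b) with found(p,b) does fixed(p,b) hold.
Restrictor pairs — does the scope hold? (p1,b1):fails  (p1,b3):fails  (p1,b4):fails  (p1,b8):fails  (p2,b4):fails  (p3,b5):fails  (p3,b7):fails  (p4,b1):fails  (p4,b2):fails  (p4,b3):fails  (p4,b6):fails  (p4,b9):fails  (p5,b2):fails  (p5,b5):fails  (p5,b9):fails
Scope holds for no restrictor pair, so the sentence is true.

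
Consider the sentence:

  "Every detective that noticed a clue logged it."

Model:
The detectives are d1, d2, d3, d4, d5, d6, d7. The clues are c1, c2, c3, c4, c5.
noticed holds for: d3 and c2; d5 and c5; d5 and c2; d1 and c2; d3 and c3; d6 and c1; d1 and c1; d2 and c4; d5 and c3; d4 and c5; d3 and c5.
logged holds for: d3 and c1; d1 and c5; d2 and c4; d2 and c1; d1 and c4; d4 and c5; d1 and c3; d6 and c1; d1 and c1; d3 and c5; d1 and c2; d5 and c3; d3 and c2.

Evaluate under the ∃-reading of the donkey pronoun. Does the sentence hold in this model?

True

"it" takes "a clue" as antecedent — a donkey pronoun bound across the clause boundary.
Weak reading: every detective d with some noticed-clue has at least one noticed-clue c such that logged(d,c).
Per detective: d1:✓  d2:✓  d3:✓  d4:✓  d5:✓  d6:✓
Every detective in the restrictor has a witness.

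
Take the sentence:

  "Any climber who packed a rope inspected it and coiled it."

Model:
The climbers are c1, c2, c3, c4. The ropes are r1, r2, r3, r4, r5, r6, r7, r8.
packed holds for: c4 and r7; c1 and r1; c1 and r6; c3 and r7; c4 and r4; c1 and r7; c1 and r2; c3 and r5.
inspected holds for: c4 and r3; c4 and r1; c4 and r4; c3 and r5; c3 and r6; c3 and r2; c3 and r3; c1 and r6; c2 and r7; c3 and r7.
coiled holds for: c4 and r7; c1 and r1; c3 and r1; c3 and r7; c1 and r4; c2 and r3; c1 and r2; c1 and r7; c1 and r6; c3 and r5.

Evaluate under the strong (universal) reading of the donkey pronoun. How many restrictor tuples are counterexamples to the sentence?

"it" takes "a rope" as antecedent — a donkey pronoun bound across the clause boundary.
Strong reading: for every (c,r) with packed(c,r), inspected(c,r) ∧ coiled(c,r).
Restrictor pairs: (c1,r1) ✗  (c1,r2) ✗  (c1,r6) ✓  (c1,r7) ✗  (c3,r5) ✓  (c3,r7) ✓  (c4,r4) ✗  (c4,r7) ✗
Counterexamples (restrictor pairs failing the scope): 5.

5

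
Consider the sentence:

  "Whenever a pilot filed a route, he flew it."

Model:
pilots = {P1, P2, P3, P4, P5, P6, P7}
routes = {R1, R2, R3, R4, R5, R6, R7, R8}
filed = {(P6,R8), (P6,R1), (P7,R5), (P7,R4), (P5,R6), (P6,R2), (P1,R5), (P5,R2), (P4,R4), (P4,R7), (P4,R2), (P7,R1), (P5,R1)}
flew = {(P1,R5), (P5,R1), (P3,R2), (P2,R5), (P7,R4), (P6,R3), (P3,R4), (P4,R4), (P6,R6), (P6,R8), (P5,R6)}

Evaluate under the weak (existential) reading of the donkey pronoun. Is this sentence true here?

True

"it" takes "a route" as antecedent — a donkey pronoun bound across the clause boundary.
Weak reading: every pilot p with some filed-route has at least one filed-route r such that flew(p,r).
Per pilot: P1:✓  P4:✓  P5:✓  P6:✓  P7:✓
Every pilot in the restrictor has a witness.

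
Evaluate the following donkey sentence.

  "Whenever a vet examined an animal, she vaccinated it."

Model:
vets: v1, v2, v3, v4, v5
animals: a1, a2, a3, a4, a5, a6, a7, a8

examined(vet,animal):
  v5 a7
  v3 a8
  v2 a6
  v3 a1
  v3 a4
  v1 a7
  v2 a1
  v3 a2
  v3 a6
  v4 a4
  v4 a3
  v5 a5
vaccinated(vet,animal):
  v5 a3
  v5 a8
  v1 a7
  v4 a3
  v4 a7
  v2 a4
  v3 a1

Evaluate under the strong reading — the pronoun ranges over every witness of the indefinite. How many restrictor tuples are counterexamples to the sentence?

9

"it" takes "an animal" as antecedent — a donkey pronoun bound across the clause boundary.
Strong reading: for every (v,a) with examined(v,a), vaccinated(v,a).
Restrictor pairs: (v1,a7) ✓  (v2,a1) ✗  (v2,a6) ✗  (v3,a1) ✓  (v3,a2) ✗  (v3,a4) ✗  (v3,a6) ✗  (v3,a8) ✗  (v4,a3) ✓  (v4,a4) ✗  (v5,a5) ✗  (v5,a7) ✗
Counterexamples (restrictor pairs failing the scope): 9.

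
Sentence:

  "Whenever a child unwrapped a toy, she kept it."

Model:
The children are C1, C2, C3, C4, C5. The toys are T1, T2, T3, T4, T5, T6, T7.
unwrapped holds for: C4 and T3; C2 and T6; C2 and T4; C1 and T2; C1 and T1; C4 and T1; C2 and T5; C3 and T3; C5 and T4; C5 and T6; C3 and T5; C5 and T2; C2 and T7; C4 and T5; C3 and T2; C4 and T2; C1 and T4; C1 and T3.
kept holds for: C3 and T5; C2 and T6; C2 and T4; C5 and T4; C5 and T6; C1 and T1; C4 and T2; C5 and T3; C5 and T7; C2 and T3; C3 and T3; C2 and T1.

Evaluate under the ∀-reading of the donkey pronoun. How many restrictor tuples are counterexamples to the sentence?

10

"it" takes "a toy" as antecedent — a donkey pronoun bound across the clause boundary.
Strong reading: for every (c,t) with unwrapped(c,t), kept(c,t).
Restrictor pairs: (C1,T1) ✓  (C1,T2) ✗  (C1,T3) ✗  (C1,T4) ✗  (C2,T4) ✓  (C2,T5) ✗  (C2,T6) ✓  (C2,T7) ✗  (C3,T2) ✗  (C3,T3) ✓  (C3,T5) ✓  (C4,T1) ✗  (C4,T2) ✓  (C4,T3) ✗  (C4,T5) ✗  (C5,T2) ✗  (C5,T4) ✓  (C5,T6) ✓
Counterexamples (restrictor pairs failing the scope): 10.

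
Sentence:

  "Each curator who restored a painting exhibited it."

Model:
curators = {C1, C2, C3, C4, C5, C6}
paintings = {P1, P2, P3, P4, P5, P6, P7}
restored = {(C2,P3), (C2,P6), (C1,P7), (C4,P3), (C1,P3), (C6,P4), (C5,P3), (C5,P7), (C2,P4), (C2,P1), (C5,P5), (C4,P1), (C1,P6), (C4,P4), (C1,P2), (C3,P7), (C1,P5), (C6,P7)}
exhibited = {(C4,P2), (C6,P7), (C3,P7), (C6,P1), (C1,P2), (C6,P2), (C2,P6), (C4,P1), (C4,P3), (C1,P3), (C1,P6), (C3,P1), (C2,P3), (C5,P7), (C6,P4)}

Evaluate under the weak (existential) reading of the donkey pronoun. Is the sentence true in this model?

True

"it" takes "a painting" as antecedent — a donkey pronoun bound across the clause boundary.
Weak reading: every curator c with some restored-painting has at least one restored-painting p such that exhibited(c,p).
Per curator: C1:✓  C2:✓  C3:✓  C4:✓  C5:✓  C6:✓
Every curator in the restrictor has a witness.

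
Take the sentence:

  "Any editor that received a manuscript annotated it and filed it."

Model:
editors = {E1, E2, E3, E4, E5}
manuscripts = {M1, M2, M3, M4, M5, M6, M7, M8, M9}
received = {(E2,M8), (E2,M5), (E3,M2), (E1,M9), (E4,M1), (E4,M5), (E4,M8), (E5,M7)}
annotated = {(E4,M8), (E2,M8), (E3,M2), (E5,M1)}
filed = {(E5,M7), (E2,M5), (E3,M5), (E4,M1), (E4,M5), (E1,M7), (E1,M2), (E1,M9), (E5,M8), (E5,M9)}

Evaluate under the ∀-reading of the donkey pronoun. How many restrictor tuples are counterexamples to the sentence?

8

"it" takes "a manuscript" as antecedent — a donkey pronoun bound across the clause boundary.
Strong reading: for every (e,m) with received(e,m), annotated(e,m) ∧ filed(e,m).
Restrictor pairs: (E1,M9) ✗  (E2,M5) ✗  (E2,M8) ✗  (E3,M2) ✗  (E4,M1) ✗  (E4,M5) ✗  (E4,M8) ✗  (E5,M7) ✗
Counterexamples (restrictor pairs failing the scope): 8.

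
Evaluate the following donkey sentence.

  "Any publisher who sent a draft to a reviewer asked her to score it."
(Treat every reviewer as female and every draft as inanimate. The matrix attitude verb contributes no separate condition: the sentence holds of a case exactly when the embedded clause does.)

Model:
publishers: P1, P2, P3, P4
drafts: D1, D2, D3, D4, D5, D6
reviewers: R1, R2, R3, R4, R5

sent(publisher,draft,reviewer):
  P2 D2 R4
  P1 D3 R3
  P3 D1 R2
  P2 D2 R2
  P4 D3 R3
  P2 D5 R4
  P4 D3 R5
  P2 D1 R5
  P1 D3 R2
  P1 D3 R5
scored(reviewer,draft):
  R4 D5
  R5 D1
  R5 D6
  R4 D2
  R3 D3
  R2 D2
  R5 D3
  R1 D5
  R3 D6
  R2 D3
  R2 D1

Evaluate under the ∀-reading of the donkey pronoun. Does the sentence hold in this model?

"her" takes "a reviewer" as antecedent and "it" takes "a draft"; both are donkey pronouns co-varying with the restrictor.
Strong reading: for every (p,d,r) with sent(p,d,r), scored(r,d).
Restrictor triples: (P1,D3,R2)→scored(R2,D3) ✓  (P1,D3,R3)→scored(R3,D3) ✓  (P1,D3,R5)→scored(R5,D3) ✓  (P2,D1,R5)→scored(R5,D1) ✓  (P2,D2,R2)→scored(R2,D2) ✓  (P2,D2,R4)→scored(R4,D2) ✓  (P2,D5,R4)→scored(R4,D5) ✓  (P3,D1,R2)→scored(R2,D1) ✓  (P4,D3,R3)→scored(R3,D3) ✓  (P4,D3,R5)→scored(R5,D3) ✓
Every restrictor triple satisfies the scope.

True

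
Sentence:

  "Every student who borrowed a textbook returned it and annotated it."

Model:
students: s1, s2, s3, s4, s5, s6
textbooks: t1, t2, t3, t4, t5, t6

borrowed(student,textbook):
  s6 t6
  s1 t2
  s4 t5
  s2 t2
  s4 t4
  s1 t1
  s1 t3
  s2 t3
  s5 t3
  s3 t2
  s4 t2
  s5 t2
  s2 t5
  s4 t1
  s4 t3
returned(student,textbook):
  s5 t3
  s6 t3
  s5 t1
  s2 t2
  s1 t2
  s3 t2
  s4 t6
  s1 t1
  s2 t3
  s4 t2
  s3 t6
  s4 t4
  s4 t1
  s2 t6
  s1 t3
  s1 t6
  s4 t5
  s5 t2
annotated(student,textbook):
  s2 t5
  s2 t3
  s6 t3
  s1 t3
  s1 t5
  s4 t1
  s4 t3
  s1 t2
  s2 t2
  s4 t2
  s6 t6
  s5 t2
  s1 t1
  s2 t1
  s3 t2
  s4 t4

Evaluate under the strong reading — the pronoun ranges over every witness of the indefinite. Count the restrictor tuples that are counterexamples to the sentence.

"it" takes "a textbook" as antecedent — a donkey pronoun bound across the clause boundary.
Strong reading: for every (s,t) with borrowed(s,t), returned(s,t) ∧ annotated(s,t).
Restrictor pairs: (s1,t1) ✓  (s1,t2) ✓  (s1,t3) ✓  (s2,t2) ✓  (s2,t3) ✓  (s2,t5) ✗  (s3,t2) ✓  (s4,t1) ✓  (s4,t2) ✓  (s4,t3) ✗  (s4,t4) ✓  (s4,t5) ✗  (s5,t2) ✓  (s5,t3) ✗  (s6,t6) ✗
Counterexamples (restrictor pairs failing the scope): 5.

5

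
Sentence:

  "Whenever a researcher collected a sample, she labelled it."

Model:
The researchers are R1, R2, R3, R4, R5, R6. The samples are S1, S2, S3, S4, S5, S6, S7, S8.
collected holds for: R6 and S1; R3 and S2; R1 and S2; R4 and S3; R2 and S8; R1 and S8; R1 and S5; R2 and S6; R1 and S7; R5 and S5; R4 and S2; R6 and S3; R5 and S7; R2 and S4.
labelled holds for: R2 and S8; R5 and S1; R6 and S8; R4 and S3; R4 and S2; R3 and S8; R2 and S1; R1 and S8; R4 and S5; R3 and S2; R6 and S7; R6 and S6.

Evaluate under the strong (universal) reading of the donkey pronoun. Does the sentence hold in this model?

"it" takes "a sample" as antecedent — a donkey pronoun bound across the clause boundary.
Strong reading: for every (r,s) with collected(r,s), labelled(r,s).
Restrictor pairs: (R1,S2) ✗  (R1,S5) ✗  (R1,S7) ✗  (R1,S8) ✓  (R2,S4) ✗  (R2,S6) ✗  (R2,S8) ✓  (R3,S2) ✓  (R4,S2) ✓  (R4,S3) ✓  (R5,S5) ✗  (R5,S7) ✗  (R6,S1) ✗  (R6,S3) ✗
Counterexample: (R1,S2) is in collected but fails the scope.

False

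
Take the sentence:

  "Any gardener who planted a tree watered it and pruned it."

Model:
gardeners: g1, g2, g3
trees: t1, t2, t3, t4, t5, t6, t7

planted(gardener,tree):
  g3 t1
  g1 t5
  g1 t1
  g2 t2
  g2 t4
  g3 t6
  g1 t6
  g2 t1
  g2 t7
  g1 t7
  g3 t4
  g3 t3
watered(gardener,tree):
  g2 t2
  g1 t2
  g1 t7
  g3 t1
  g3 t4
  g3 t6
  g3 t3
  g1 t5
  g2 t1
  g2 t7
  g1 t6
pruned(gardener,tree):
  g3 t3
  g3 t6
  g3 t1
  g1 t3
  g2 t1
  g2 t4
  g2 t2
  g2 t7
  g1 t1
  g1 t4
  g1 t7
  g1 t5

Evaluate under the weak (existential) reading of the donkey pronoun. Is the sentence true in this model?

True

"it" takes "a tree" as antecedent — a donkey pronoun bound across the clause boundary.
Weak reading: every gardener g with some planted-tree has at least one planted-tree t such that watered(g,t) ∧ pruned(g,t).
Per gardener: g1:✓  g2:✓  g3:✓
Every gardener in the restrictor has a witness.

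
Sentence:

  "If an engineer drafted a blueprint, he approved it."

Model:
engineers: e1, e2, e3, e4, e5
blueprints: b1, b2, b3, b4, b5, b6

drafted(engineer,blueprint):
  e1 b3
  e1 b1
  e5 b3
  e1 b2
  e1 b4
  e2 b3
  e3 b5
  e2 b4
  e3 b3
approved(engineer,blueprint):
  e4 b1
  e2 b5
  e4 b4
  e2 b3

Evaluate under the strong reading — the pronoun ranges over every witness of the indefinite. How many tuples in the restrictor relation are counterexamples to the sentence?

8

"it" takes "a blueprint" as antecedent — a donkey pronoun bound across the clause boundary.
Strong reading: for every (e,b) with drafted(e,b), approved(e,b).
Restrictor pairs: (e1,b1) ✗  (e1,b2) ✗  (e1,b3) ✗  (e1,b4) ✗  (e2,b3) ✓  (e2,b4) ✗  (e3,b3) ✗  (e3,b5) ✗  (e5,b3) ✗
Counterexamples (restrictor pairs failing the scope): 8.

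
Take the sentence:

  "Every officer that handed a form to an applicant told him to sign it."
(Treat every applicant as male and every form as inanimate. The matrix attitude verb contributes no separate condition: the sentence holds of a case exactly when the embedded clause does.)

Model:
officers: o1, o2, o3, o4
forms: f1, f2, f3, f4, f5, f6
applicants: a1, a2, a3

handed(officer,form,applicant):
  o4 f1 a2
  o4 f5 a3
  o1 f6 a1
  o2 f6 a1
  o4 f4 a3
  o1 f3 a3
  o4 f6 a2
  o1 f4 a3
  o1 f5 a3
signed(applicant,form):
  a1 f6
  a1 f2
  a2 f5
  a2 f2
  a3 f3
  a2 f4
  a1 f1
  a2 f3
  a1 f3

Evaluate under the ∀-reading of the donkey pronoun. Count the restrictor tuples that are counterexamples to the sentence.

"him" takes "an applicant" as antecedent and "it" takes "a form"; both are donkey pronouns co-varying with the restrictor.
Strong reading: for every (o,f,a) with handed(o,f,a), signed(a,f).
Restrictor triples: (o1,f3,a3)→signed(a3,f3) ✓  (o1,f4,a3)→signed(a3,f4) ✗  (o1,f5,a3)→signed(a3,f5) ✗  (o1,f6,a1)→signed(a1,f6) ✓  (o2,f6,a1)→signed(a1,f6) ✓  (o4,f1,a2)→signed(a2,f1) ✗  (o4,f4,a3)→signed(a3,f4) ✗  (o4,f5,a3)→signed(a3,f5) ✗  (o4,f6,a2)→signed(a2,f6) ✗
Counterexamples (restrictor triples failing the scope): 6.

6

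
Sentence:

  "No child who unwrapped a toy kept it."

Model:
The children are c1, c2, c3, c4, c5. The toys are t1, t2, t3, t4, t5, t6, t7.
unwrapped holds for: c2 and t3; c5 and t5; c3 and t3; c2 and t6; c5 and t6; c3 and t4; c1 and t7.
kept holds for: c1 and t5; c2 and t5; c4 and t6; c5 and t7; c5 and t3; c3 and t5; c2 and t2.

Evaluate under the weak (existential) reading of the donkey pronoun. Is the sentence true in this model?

"it" takes "a toy" as antecedent — a donkey pronoun bound across the clause boundary.
Truth condition: for no (c,t) with unwrapped(c,t) does kept(c,t) hold.
Restrictor pairs — does the scope hold? (c1,t7):fails  (c2,t3):fails  (c2,t6):fails  (c3,t3):fails  (c3,t4):fails  (c5,t5):fails  (c5,t6):fails
Scope holds for no restrictor pair, so the sentence is true.

True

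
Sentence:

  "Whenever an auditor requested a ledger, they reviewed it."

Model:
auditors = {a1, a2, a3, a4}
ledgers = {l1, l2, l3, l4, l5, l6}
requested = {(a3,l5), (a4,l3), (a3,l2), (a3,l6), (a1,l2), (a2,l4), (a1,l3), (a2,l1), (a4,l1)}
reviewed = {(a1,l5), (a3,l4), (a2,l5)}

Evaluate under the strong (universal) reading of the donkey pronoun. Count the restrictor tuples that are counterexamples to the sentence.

9

"it" takes "a ledger" as antecedent — a donkey pronoun bound across the clause boundary.
Strong reading: for every (a,l) with requested(a,l), reviewed(a,l).
Restrictor pairs: (a1,l2) ✗  (a1,l3) ✗  (a2,l1) ✗  (a2,l4) ✗  (a3,l2) ✗  (a3,l5) ✗  (a3,l6) ✗  (a4,l1) ✗  (a4,l3) ✗
Counterexamples (restrictor pairs failing the scope): 9.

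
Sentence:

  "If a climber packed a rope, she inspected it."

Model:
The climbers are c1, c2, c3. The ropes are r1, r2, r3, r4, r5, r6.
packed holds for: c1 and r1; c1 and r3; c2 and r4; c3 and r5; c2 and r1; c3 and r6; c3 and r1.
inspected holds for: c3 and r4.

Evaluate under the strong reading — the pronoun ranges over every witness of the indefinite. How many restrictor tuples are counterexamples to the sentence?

"it" takes "a rope" as antecedent — a donkey pronoun bound across the clause boundary.
Strong reading: for every (c,r) with packed(c,r), inspected(c,r).
Restrictor pairs: (c1,r1) ✗  (c1,r3) ✗  (c2,r1) ✗  (c2,r4) ✗  (c3,r1) ✗  (c3,r5) ✗  (c3,r6) ✗
Counterexamples (restrictor pairs failing the scope): 7.

7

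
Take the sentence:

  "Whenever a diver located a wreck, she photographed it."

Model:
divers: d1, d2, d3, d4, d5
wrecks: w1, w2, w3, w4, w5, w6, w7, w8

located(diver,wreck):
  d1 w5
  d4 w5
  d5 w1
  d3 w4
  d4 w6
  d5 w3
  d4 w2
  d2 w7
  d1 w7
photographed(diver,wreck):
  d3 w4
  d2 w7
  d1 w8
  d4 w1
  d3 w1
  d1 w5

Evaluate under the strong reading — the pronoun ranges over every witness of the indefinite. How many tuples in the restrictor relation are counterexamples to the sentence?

6

"it" takes "a wreck" as antecedent — a donkey pronoun bound across the clause boundary.
Strong reading: for every (d,w) with located(d,w), photographed(d,w).
Restrictor pairs: (d1,w5) ✓  (d1,w7) ✗  (d2,w7) ✓  (d3,w4) ✓  (d4,w2) ✗  (d4,w5) ✗  (d4,w6) ✗  (d5,w1) ✗  (d5,w3) ✗
Counterexamples (restrictor pairs failing the scope): 6.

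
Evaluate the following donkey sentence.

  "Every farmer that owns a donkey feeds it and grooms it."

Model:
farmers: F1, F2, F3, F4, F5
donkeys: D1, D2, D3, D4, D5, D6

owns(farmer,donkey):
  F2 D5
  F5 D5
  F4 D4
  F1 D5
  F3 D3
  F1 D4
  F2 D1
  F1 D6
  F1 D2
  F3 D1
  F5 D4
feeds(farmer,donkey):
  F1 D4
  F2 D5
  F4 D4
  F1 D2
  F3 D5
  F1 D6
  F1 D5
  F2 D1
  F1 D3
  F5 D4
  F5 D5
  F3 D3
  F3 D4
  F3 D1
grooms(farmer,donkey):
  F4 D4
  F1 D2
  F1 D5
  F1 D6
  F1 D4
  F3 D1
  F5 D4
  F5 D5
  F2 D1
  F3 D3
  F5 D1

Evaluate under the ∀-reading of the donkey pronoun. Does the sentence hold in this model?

False

"it" takes "a donkey" as antecedent — a donkey pronoun bound across the clause boundary.
Strong reading: for every (f,d) with owns(f,d), feeds(f,d) ∧ grooms(f,d).
Restrictor pairs: (F1,D2) ✓  (F1,D4) ✓  (F1,D5) ✓  (F1,D6) ✓  (F2,D1) ✓  (F2,D5) ✗  (F3,D1) ✓  (F3,D3) ✓  (F4,D4) ✓  (F5,D4) ✓  (F5,D5) ✓
Counterexample: (F2,D5) is in owns but fails the scope.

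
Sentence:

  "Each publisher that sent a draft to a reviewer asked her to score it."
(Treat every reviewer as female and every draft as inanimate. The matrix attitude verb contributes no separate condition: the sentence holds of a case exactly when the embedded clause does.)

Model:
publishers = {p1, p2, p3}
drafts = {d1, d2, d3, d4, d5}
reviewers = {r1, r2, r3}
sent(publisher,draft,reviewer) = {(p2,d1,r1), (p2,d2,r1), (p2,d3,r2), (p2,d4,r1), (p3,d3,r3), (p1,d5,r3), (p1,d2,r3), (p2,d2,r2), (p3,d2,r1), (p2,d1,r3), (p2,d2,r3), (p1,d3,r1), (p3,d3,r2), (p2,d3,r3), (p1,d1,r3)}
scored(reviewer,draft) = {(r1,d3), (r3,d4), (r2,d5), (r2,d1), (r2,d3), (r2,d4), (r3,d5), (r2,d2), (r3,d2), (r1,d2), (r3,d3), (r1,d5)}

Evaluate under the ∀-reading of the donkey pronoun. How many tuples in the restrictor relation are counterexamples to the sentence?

"her" takes "a reviewer" as antecedent and "it" takes "a draft"; both are donkey pronouns co-varying with the restrictor.
Strong reading: for every (p,d,r) with sent(p,d,r), scored(r,d).
Restrictor triples: (p1,d1,r3)→scored(r3,d1) ✗  (p1,d2,r3)→scored(r3,d2) ✓  (p1,d3,r1)→scored(r1,d3) ✓  (p1,d5,r3)→scored(r3,d5) ✓  (p2,d1,r1)→scored(r1,d1) ✗  (p2,d1,r3)→scored(r3,d1) ✗  (p2,d2,r1)→scored(r1,d2) ✓  (p2,d2,r2)→scored(r2,d2) ✓  (p2,d2,r3)→scored(r3,d2) ✓  (p2,d3,r2)→scored(r2,d3) ✓  (p2,d3,r3)→scored(r3,d3) ✓  (p2,d4,r1)→scored(r1,d4) ✗  (p3,d2,r1)→scored(r1,d2) ✓  (p3,d3,r2)→scored(r2,d3) ✓  (p3,d3,r3)→scored(r3,d3) ✓
Counterexamples (restrictor triples failing the scope): 4.

4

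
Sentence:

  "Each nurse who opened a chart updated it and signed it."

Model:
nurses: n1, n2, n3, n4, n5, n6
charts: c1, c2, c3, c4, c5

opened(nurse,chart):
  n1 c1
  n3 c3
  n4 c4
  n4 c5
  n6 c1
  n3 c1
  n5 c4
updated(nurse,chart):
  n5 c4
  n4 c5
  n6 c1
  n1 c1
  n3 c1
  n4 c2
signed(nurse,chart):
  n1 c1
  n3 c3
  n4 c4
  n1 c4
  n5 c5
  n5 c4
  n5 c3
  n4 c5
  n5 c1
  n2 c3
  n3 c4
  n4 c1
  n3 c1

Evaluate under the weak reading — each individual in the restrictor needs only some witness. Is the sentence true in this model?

"it" takes "a chart" as antecedent — a donkey pronoun bound across the clause boundary.
Weak reading: every nurse n with some opened-chart has at least one opened-chart c such that updated(n,c) ∧ signed(n,c).
Per nurse: n1:✓  n3:✓  n4:✓  n5:✓  n6:✗
n6 has no witness among its opened-charts.

False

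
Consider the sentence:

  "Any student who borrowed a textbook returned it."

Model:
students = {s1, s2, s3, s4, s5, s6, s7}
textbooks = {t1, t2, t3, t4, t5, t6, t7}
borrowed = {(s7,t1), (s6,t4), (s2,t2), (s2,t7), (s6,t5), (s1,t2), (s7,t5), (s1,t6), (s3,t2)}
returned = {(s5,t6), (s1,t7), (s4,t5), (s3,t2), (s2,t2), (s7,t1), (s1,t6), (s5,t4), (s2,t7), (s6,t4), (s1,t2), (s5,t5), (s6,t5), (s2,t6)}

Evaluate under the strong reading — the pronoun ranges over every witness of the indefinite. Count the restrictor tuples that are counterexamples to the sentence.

"it" takes "a textbook" as antecedent — a donkey pronoun bound across the clause boundary.
Strong reading: for every (s,t) with borrowed(s,t), returned(s,t).
Restrictor pairs: (s1,t2) ✓  (s1,t6) ✓  (s2,t2) ✓  (s2,t7) ✓  (s3,t2) ✓  (s6,t4) ✓  (s6,t5) ✓  (s7,t1) ✓  (s7,t5) ✗
Counterexamples (restrictor pairs failing the scope): 1.

1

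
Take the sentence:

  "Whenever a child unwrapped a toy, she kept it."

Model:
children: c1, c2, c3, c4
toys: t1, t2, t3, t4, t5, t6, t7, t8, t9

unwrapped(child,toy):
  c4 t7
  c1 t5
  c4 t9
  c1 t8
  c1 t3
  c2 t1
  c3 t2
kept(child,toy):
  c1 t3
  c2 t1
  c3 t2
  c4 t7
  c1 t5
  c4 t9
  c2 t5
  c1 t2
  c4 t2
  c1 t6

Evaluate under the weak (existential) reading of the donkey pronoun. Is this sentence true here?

"it" takes "a toy" as antecedent — a donkey pronoun bound across the clause boundary.
Weak reading: every child c with some unwrapped-toy has at least one unwrapped-toy t such that kept(c,t).
Per child: c1:✓  c2:✓  c3:✓  c4:✓
Every child in the restrictor has a witness.

True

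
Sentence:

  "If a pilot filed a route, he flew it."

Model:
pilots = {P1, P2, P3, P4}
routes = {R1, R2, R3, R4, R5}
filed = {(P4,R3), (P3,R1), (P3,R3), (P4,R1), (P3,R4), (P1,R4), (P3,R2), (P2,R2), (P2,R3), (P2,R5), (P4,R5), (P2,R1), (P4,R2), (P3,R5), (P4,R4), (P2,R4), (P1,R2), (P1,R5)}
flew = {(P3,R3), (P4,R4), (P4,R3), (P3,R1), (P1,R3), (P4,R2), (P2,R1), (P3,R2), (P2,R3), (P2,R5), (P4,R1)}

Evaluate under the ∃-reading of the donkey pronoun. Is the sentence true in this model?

False

"it" takes "a route" as antecedent — a donkey pronoun bound across the clause boundary.
Weak reading: every pilot p with some filed-route has at least one filed-route r such that flew(p,r).
Per pilot: P1:✗  P2:✓  P3:✓  P4:✓
P1 has no witness among its filed-routes.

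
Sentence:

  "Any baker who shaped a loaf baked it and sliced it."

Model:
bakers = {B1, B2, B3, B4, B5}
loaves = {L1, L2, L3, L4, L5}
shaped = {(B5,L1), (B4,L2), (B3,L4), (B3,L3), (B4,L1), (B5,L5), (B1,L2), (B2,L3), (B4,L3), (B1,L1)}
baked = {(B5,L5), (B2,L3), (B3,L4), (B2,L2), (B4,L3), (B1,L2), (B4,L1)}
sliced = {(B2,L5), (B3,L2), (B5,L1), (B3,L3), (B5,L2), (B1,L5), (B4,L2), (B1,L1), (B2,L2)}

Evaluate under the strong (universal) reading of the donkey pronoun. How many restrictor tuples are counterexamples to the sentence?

10

"it" takes "a loaf" as antecedent — a donkey pronoun bound across the clause boundary.
Strong reading: for every (b,l) with shaped(b,l), baked(b,l) ∧ sliced(b,l).
Restrictor pairs: (B1,L1) ✗  (B1,L2) ✗  (B2,L3) ✗  (B3,L3) ✗  (B3,L4) ✗  (B4,L1) ✗  (B4,L2) ✗  (B4,L3) ✗  (B5,L1) ✗  (B5,L5) ✗
Counterexamples (restrictor pairs failing the scope): 10.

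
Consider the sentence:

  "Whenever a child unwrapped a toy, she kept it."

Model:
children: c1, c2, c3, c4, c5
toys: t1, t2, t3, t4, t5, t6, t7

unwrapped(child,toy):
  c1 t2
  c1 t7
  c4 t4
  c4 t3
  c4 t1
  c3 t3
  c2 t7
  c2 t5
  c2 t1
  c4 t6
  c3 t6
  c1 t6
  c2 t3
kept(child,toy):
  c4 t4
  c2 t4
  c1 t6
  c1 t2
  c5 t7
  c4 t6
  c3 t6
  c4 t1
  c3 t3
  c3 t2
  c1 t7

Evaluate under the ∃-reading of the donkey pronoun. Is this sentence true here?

"it" takes "a toy" as antecedent — a donkey pronoun bound across the clause boundary.
Weak reading: every child c with some unwrapped-toy has at least one unwrapped-toy t such that kept(c,t).
Per child: c1:✓  c2:✗  c3:✓  c4:✓
c2 has no witness among its unwrapped-toys.

False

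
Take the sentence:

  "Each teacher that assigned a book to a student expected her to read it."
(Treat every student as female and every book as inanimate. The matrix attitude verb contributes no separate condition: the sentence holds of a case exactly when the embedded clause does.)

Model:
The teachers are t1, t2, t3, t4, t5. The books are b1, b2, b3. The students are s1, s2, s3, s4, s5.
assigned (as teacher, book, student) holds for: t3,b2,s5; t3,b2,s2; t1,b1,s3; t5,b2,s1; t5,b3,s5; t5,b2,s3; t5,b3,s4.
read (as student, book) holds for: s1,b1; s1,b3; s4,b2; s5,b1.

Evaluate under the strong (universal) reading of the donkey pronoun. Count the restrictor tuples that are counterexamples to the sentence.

7

"her" takes "a student" as antecedent and "it" takes "a book"; both are donkey pronouns co-varying with the restrictor.
Strong reading: for every (t,b,s) with assigned(t,b,s), read(s,b).
Restrictor triples: (t1,b1,s3)→read(s3,b1) ✗  (t3,b2,s2)→read(s2,b2) ✗  (t3,b2,s5)→read(s5,b2) ✗  (t5,b2,s1)→read(s1,b2) ✗  (t5,b2,s3)→read(s3,b2) ✗  (t5,b3,s4)→read(s4,b3) ✗  (t5,b3,s5)→read(s5,b3) ✗
Counterexamples (restrictor triples failing the scope): 7.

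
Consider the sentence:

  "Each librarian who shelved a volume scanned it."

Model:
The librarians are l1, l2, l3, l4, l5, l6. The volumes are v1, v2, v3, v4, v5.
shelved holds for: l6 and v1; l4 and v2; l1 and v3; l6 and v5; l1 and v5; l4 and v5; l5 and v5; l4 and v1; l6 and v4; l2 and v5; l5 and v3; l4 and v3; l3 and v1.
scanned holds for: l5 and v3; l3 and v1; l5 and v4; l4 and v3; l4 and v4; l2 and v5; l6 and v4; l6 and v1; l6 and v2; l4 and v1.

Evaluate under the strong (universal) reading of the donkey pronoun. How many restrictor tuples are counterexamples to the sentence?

6

"it" takes "a volume" as antecedent — a donkey pronoun bound across the clause boundary.
Strong reading: for every (l,v) with shelved(l,v), scanned(l,v).
Restrictor pairs: (l1,v3) ✗  (l1,v5) ✗  (l2,v5) ✓  (l3,v1) ✓  (l4,v1) ✓  (l4,v2) ✗  (l4,v3) ✓  (l4,v5) ✗  (l5,v3) ✓  (l5,v5) ✗  (l6,v1) ✓  (l6,v4) ✓  (l6,v5) ✗
Counterexamples (restrictor pairs failing the scope): 6.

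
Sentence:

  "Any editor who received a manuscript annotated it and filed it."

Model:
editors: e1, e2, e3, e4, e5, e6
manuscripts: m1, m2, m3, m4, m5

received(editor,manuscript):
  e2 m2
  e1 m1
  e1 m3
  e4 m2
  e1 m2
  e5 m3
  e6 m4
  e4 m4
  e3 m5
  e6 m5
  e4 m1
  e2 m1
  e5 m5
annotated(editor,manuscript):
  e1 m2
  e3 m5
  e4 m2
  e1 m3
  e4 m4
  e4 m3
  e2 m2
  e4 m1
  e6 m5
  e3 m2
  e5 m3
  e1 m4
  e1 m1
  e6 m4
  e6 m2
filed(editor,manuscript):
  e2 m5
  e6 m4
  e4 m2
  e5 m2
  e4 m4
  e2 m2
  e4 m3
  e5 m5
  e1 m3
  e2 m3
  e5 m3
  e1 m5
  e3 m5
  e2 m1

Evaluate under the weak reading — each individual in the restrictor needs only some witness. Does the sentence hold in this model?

"it" takes "a manuscript" as antecedent — a donkey pronoun bound across the clause boundary.
Weak reading: every editor e with some received-manuscript has at least one received-manuscript m such that annotated(e,m) ∧ filed(e,m).
Per editor: e1:✓  e2:✓  e3:✓  e4:✓  e5:✓  e6:✓
Every editor in the restrictor has a witness.

True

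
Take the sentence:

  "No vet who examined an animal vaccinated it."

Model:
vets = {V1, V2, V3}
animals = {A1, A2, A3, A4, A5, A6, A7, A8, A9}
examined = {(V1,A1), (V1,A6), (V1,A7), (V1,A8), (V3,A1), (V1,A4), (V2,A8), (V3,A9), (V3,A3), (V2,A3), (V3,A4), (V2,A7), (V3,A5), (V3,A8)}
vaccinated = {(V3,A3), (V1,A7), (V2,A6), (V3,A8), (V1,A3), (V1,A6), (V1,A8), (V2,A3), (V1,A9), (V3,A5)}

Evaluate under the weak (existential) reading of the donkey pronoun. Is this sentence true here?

False

"it" takes "an animal" as antecedent — a donkey pronoun bound across the clause boundary.
Truth condition: for no (v,a) with examined(v,a) does vaccinated(v,a) hold.
Restrictor pairs — does the scope hold? (V1,A1):fails  (V1,A4):fails  (V1,A6):holds  (V1,A7):holds  (V1,A8):holds  (V2,A3):holds  (V2,A7):fails  (V2,A8):fails  (V3,A1):fails  (V3,A3):holds  (V3,A4):fails  (V3,A5):holds  (V3,A8):holds  (V3,A9):fails
Scope holds for 7 pair(s), so the sentence is false.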